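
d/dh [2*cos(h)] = -2*sin(h)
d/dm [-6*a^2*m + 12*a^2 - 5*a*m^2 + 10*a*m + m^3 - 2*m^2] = -6*a^2 - 10*a*m + 10*a + 3*m^2 - 4*m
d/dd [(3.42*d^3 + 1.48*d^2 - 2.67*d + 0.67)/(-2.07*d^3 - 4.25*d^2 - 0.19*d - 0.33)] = (-3.5527136788005e-15*d^5 - 11.4714*d^4 - 12.3534*d^3 - 10.8538*d^2 + 4.7182*d + 1.0084)/(4.2849*d^6 + 17.595*d^5 + 18.8491*d^4 + 2.9812*d^3 + 2.8411*d^2 + 0.1254*d + 0.1089)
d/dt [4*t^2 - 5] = 8*t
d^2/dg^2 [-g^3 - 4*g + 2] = -6*g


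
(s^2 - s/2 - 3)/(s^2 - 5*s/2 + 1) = (2*s + 3)/(2*s - 1)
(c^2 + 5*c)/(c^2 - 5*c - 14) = c*(c + 5)/(c^2 - 5*c - 14)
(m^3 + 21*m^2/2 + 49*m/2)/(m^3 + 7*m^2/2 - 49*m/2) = (2*m + 7)/(2*m - 7)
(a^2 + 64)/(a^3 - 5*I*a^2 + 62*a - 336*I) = (a - 8*I)/(a^2 - 13*I*a - 42)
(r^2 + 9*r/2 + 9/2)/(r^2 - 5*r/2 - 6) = (r + 3)/(r - 4)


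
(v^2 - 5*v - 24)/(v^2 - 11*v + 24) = (v + 3)/(v - 3)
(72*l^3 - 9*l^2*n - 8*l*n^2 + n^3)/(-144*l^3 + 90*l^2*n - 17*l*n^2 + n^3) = (-3*l - n)/(6*l - n)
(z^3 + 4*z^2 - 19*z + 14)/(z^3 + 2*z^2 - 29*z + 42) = (z - 1)/(z - 3)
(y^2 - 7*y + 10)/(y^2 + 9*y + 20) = (y^2 - 7*y + 10)/(y^2 + 9*y + 20)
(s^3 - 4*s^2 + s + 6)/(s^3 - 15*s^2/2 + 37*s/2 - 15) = 2*(s + 1)/(2*s - 5)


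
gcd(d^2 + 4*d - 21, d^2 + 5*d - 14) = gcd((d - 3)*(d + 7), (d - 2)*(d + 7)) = d + 7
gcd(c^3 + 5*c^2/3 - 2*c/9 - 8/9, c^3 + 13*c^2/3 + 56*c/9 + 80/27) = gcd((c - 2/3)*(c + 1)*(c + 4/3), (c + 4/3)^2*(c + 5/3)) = c + 4/3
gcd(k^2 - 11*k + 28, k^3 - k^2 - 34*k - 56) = k - 7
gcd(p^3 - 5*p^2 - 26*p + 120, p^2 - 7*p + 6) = p - 6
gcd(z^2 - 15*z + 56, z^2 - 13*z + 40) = z - 8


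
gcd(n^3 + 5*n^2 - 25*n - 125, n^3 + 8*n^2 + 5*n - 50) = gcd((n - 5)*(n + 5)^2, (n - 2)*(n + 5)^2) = n^2 + 10*n + 25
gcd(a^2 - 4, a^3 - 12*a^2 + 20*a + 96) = a + 2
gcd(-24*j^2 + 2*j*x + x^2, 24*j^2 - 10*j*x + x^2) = -4*j + x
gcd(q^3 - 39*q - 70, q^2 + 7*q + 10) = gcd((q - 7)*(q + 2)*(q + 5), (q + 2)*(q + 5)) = q^2 + 7*q + 10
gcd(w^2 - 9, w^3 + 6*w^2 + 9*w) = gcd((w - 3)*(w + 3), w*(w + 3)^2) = w + 3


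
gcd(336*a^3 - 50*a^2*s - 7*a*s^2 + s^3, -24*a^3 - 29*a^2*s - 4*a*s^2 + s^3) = -8*a + s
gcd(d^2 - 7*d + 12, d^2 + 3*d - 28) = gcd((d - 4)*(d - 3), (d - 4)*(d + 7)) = d - 4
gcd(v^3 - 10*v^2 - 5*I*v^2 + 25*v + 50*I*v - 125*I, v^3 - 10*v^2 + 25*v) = v^2 - 10*v + 25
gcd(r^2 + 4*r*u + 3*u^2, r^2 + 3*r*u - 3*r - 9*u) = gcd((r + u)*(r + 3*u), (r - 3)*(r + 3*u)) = r + 3*u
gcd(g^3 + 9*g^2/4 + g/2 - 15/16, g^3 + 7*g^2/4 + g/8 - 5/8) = g^2 + 3*g/4 - 5/8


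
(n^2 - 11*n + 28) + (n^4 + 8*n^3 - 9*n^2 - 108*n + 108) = n^4 + 8*n^3 - 8*n^2 - 119*n + 136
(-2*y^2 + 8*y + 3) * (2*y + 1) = -4*y^3 + 14*y^2 + 14*y + 3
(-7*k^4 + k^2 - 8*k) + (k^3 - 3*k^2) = -7*k^4 + k^3 - 2*k^2 - 8*k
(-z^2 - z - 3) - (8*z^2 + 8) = -9*z^2 - z - 11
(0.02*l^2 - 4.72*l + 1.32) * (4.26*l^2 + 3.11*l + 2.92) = 0.0852*l^4 - 20.045*l^3 - 8.9976*l^2 - 9.6772*l + 3.8544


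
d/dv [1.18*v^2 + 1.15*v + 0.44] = 2.36*v + 1.15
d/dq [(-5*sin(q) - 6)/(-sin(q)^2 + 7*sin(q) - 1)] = (-5*sin(q)^2 - 12*sin(q) + 47)*cos(q)/(sin(q)^2 - 7*sin(q) + 1)^2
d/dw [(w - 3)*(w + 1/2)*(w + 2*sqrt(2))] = 3*w^2 - 5*w + 4*sqrt(2)*w - 5*sqrt(2) - 3/2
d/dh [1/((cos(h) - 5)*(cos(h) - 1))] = 2*(cos(h) - 3)*sin(h)/((cos(h) - 5)^2*(cos(h) - 1)^2)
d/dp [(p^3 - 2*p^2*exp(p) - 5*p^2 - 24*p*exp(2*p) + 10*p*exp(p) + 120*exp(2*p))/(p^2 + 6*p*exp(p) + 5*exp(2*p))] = (-8*p^4*exp(p) + p^4 - 58*p^3*exp(2*p) + 52*p^3*exp(p) - 134*p^2*exp(3*p) + 317*p^2*exp(2*p) - 40*p^2*exp(p) + 650*p*exp(3*p) - 290*p*exp(2*p) - 120*exp(4*p) - 670*exp(3*p))/(p^4 + 12*p^3*exp(p) + 46*p^2*exp(2*p) + 60*p*exp(3*p) + 25*exp(4*p))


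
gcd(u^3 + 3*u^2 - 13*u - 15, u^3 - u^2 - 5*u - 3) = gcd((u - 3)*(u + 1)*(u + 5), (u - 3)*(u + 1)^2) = u^2 - 2*u - 3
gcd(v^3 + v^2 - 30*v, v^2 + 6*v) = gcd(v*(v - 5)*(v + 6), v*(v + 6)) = v^2 + 6*v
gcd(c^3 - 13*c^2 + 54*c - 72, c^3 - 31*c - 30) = c - 6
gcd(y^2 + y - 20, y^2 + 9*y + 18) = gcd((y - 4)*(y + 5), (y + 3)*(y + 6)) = 1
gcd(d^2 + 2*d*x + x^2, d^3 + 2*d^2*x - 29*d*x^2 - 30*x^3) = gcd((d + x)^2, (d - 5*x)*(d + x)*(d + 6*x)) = d + x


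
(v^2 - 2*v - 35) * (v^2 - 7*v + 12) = v^4 - 9*v^3 - 9*v^2 + 221*v - 420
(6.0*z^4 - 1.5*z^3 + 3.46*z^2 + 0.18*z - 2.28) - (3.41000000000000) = 6.0*z^4 - 1.5*z^3 + 3.46*z^2 + 0.18*z - 5.69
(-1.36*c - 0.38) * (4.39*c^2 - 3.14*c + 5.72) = -5.9704*c^3 + 2.6022*c^2 - 6.586*c - 2.1736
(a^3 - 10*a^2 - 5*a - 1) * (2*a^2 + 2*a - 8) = 2*a^5 - 18*a^4 - 38*a^3 + 68*a^2 + 38*a + 8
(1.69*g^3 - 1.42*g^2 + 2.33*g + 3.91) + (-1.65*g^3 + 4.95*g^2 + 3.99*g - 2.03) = 0.04*g^3 + 3.53*g^2 + 6.32*g + 1.88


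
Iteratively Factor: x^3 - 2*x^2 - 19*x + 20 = (x + 4)*(x^2 - 6*x + 5) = (x - 5)*(x + 4)*(x - 1)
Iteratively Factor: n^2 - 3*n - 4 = (n + 1)*(n - 4)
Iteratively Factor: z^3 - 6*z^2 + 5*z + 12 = (z + 1)*(z^2 - 7*z + 12) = (z - 4)*(z + 1)*(z - 3)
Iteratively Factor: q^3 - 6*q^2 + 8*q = (q)*(q^2 - 6*q + 8) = q*(q - 2)*(q - 4)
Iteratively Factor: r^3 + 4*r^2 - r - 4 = (r - 1)*(r^2 + 5*r + 4) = (r - 1)*(r + 1)*(r + 4)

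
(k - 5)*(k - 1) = k^2 - 6*k + 5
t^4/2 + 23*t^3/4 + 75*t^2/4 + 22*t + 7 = (t/2 + 1)*(t + 1/2)*(t + 2)*(t + 7)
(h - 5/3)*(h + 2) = h^2 + h/3 - 10/3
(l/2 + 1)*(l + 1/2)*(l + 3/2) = l^3/2 + 2*l^2 + 19*l/8 + 3/4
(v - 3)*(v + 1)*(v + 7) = v^3 + 5*v^2 - 17*v - 21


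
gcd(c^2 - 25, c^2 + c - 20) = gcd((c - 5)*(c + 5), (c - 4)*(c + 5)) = c + 5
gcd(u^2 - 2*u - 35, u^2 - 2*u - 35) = u^2 - 2*u - 35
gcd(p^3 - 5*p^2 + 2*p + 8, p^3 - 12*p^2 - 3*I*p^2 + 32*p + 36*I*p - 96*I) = p - 4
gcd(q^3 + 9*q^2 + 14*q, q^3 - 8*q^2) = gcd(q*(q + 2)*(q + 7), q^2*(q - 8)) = q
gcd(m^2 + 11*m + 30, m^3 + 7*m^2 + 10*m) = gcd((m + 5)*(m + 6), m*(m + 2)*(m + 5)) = m + 5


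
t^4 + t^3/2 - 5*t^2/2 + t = t*(t - 1)*(t - 1/2)*(t + 2)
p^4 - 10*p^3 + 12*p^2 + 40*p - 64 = (p - 8)*(p - 2)^2*(p + 2)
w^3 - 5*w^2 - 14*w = w*(w - 7)*(w + 2)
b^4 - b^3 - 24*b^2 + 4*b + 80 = (b - 5)*(b - 2)*(b + 2)*(b + 4)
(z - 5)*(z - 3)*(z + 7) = z^3 - z^2 - 41*z + 105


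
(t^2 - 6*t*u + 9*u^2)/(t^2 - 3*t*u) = (t - 3*u)/t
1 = 1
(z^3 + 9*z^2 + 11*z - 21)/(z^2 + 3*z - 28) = (z^2 + 2*z - 3)/(z - 4)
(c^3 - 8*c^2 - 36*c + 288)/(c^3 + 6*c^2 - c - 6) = (c^2 - 14*c + 48)/(c^2 - 1)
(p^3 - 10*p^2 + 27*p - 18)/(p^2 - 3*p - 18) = (p^2 - 4*p + 3)/(p + 3)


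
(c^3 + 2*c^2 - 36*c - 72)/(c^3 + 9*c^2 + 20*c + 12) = (c - 6)/(c + 1)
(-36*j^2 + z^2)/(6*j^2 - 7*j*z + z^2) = (6*j + z)/(-j + z)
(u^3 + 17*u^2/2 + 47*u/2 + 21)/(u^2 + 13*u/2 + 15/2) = (2*u^3 + 17*u^2 + 47*u + 42)/(2*u^2 + 13*u + 15)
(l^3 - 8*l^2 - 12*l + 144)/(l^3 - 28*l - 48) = (l - 6)/(l + 2)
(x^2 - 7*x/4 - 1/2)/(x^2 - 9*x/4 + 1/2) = (4*x + 1)/(4*x - 1)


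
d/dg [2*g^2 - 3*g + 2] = 4*g - 3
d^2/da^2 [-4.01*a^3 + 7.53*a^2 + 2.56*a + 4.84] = 15.06 - 24.06*a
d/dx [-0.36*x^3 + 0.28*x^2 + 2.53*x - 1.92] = -1.08*x^2 + 0.56*x + 2.53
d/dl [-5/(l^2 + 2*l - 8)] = 10*(l + 1)/(l^2 + 2*l - 8)^2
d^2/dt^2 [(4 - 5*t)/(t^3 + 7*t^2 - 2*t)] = 2*(-15*t^5 - 81*t^4 - 31*t^3 + 564*t^2 - 168*t + 16)/(t^3*(t^6 + 21*t^5 + 141*t^4 + 259*t^3 - 282*t^2 + 84*t - 8))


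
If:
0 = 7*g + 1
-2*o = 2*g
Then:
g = -1/7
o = 1/7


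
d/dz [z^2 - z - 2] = 2*z - 1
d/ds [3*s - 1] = 3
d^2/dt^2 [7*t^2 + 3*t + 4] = 14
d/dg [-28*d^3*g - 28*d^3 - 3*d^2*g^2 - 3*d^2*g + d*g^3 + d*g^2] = d*(-28*d^2 - 6*d*g - 3*d + 3*g^2 + 2*g)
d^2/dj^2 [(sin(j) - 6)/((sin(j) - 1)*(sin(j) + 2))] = (-sin(j)^4 + 24*sin(j)^3 + 32*sin(j)^2 + 48*sin(j) + 32)/((sin(j) - 1)^2*(sin(j) + 2)^3)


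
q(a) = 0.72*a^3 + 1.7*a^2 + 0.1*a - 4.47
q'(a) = 2.16*a^2 + 3.4*a + 0.1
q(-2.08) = -3.80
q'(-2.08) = 2.37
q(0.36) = -4.18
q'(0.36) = 1.60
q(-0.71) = -3.94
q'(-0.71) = -1.23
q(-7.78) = -241.41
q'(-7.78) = 104.39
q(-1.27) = -3.33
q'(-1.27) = -0.73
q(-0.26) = -4.39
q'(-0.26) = -0.64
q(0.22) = -4.36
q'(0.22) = 0.95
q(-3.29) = -12.04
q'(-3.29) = 12.29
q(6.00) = 212.85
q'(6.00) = 98.26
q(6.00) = 212.85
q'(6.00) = 98.26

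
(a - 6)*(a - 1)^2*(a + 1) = a^4 - 7*a^3 + 5*a^2 + 7*a - 6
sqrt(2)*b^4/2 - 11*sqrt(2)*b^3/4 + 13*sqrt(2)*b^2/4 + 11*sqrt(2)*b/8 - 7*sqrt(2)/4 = (b - 7/2)*(b - 2)*(b - sqrt(2)/2)*(sqrt(2)*b/2 + 1/2)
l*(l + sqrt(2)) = l^2 + sqrt(2)*l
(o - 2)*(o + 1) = o^2 - o - 2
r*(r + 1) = r^2 + r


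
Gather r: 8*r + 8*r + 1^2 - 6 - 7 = 16*r - 12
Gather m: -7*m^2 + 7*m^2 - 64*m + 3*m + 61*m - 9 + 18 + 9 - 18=0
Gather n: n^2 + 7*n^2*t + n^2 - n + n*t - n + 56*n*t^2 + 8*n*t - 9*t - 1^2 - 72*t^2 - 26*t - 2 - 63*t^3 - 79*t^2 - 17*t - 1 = n^2*(7*t + 2) + n*(56*t^2 + 9*t - 2) - 63*t^3 - 151*t^2 - 52*t - 4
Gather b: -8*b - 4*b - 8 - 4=-12*b - 12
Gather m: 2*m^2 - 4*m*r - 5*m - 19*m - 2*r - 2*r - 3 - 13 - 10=2*m^2 + m*(-4*r - 24) - 4*r - 26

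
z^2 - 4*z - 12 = (z - 6)*(z + 2)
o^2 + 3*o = o*(o + 3)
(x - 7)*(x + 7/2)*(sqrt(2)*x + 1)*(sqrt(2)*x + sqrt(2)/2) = 2*x^4 - 6*x^3 + sqrt(2)*x^3 - 105*x^2/2 - 3*sqrt(2)*x^2 - 105*sqrt(2)*x/4 - 49*x/2 - 49*sqrt(2)/4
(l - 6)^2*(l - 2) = l^3 - 14*l^2 + 60*l - 72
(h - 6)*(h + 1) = h^2 - 5*h - 6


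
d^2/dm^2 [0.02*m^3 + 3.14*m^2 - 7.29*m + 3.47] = 0.12*m + 6.28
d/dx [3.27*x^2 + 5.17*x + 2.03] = 6.54*x + 5.17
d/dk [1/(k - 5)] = -1/(k - 5)^2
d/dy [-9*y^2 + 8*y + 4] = 8 - 18*y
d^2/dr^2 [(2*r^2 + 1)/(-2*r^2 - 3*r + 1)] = 2*(12*r^3 - 24*r^2 - 18*r - 13)/(8*r^6 + 36*r^5 + 42*r^4 - 9*r^3 - 21*r^2 + 9*r - 1)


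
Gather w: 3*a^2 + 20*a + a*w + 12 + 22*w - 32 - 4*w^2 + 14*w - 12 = 3*a^2 + 20*a - 4*w^2 + w*(a + 36) - 32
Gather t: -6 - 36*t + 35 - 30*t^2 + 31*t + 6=-30*t^2 - 5*t + 35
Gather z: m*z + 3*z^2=m*z + 3*z^2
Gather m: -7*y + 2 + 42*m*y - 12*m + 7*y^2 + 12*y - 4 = m*(42*y - 12) + 7*y^2 + 5*y - 2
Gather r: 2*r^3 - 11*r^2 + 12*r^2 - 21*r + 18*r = 2*r^3 + r^2 - 3*r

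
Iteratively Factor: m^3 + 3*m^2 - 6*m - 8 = (m - 2)*(m^2 + 5*m + 4) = (m - 2)*(m + 1)*(m + 4)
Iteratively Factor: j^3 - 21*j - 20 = (j + 1)*(j^2 - j - 20) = (j - 5)*(j + 1)*(j + 4)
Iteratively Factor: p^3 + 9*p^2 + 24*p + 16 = (p + 1)*(p^2 + 8*p + 16) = (p + 1)*(p + 4)*(p + 4)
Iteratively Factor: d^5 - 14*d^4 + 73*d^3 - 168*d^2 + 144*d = (d)*(d^4 - 14*d^3 + 73*d^2 - 168*d + 144) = d*(d - 4)*(d^3 - 10*d^2 + 33*d - 36) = d*(d - 4)^2*(d^2 - 6*d + 9) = d*(d - 4)^2*(d - 3)*(d - 3)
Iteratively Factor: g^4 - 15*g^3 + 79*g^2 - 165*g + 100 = (g - 5)*(g^3 - 10*g^2 + 29*g - 20) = (g - 5)*(g - 4)*(g^2 - 6*g + 5) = (g - 5)*(g - 4)*(g - 1)*(g - 5)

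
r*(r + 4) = r^2 + 4*r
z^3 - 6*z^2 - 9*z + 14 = (z - 7)*(z - 1)*(z + 2)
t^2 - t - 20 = (t - 5)*(t + 4)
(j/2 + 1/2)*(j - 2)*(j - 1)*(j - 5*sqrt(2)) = j^4/2 - 5*sqrt(2)*j^3/2 - j^3 - j^2/2 + 5*sqrt(2)*j^2 + j + 5*sqrt(2)*j/2 - 5*sqrt(2)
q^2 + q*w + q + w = (q + 1)*(q + w)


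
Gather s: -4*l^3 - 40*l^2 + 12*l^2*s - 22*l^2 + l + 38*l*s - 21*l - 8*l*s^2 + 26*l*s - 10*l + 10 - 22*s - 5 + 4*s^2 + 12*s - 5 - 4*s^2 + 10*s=-4*l^3 - 62*l^2 - 8*l*s^2 - 30*l + s*(12*l^2 + 64*l)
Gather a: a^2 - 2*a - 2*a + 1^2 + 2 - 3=a^2 - 4*a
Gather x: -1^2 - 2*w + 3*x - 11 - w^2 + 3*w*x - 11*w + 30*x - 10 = -w^2 - 13*w + x*(3*w + 33) - 22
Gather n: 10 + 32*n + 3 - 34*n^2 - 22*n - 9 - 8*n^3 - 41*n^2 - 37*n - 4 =-8*n^3 - 75*n^2 - 27*n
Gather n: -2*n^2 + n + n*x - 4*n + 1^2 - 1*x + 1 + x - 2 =-2*n^2 + n*(x - 3)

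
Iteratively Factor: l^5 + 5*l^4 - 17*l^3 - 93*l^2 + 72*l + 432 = (l + 4)*(l^4 + l^3 - 21*l^2 - 9*l + 108) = (l - 3)*(l + 4)*(l^3 + 4*l^2 - 9*l - 36) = (l - 3)*(l + 4)^2*(l^2 - 9) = (l - 3)^2*(l + 4)^2*(l + 3)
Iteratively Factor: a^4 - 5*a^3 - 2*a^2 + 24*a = (a - 4)*(a^3 - a^2 - 6*a) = (a - 4)*(a - 3)*(a^2 + 2*a) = (a - 4)*(a - 3)*(a + 2)*(a)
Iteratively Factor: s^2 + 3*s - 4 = (s - 1)*(s + 4)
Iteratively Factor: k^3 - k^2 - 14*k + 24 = (k + 4)*(k^2 - 5*k + 6) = (k - 2)*(k + 4)*(k - 3)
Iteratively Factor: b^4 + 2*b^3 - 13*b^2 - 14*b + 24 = (b - 3)*(b^3 + 5*b^2 + 2*b - 8) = (b - 3)*(b + 4)*(b^2 + b - 2) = (b - 3)*(b - 1)*(b + 4)*(b + 2)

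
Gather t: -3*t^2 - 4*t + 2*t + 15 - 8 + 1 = -3*t^2 - 2*t + 8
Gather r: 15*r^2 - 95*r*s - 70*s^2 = 15*r^2 - 95*r*s - 70*s^2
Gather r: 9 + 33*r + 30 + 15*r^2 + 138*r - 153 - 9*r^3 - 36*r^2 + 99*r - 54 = -9*r^3 - 21*r^2 + 270*r - 168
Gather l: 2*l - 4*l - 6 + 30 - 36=-2*l - 12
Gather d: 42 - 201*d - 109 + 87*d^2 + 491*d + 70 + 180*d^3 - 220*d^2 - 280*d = 180*d^3 - 133*d^2 + 10*d + 3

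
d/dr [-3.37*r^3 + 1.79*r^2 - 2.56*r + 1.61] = -10.11*r^2 + 3.58*r - 2.56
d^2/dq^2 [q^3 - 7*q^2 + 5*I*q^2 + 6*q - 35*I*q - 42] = 6*q - 14 + 10*I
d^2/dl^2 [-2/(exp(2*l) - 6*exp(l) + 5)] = 4*(-4*(exp(l) - 3)^2*exp(l) + (2*exp(l) - 3)*(exp(2*l) - 6*exp(l) + 5))*exp(l)/(exp(2*l) - 6*exp(l) + 5)^3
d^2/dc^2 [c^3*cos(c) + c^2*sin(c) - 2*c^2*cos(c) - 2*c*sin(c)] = -c^3*cos(c) - 7*c^2*sin(c) + 2*c^2*cos(c) + 10*sqrt(2)*c*sin(c + pi/4) + 2*sin(c) - 8*cos(c)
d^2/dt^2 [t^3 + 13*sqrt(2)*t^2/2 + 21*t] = 6*t + 13*sqrt(2)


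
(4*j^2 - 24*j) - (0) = 4*j^2 - 24*j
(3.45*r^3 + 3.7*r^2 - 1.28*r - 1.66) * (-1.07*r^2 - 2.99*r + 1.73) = -3.6915*r^5 - 14.2745*r^4 - 3.7249*r^3 + 12.0044*r^2 + 2.749*r - 2.8718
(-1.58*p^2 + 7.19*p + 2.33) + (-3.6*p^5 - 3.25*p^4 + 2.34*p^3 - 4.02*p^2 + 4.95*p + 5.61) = -3.6*p^5 - 3.25*p^4 + 2.34*p^3 - 5.6*p^2 + 12.14*p + 7.94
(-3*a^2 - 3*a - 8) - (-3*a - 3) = -3*a^2 - 5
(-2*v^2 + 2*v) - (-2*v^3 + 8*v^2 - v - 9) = 2*v^3 - 10*v^2 + 3*v + 9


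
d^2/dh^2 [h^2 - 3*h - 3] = 2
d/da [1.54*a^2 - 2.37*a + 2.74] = 3.08*a - 2.37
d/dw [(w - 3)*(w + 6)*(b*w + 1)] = 3*b*w^2 + 6*b*w - 18*b + 2*w + 3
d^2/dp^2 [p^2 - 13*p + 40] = 2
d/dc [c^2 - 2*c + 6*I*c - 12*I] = 2*c - 2 + 6*I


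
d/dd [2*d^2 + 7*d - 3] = 4*d + 7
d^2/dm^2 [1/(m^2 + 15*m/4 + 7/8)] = 64*(-16*m^2 - 60*m + (8*m + 15)^2 - 14)/(8*m^2 + 30*m + 7)^3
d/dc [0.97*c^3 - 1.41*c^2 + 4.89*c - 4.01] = 2.91*c^2 - 2.82*c + 4.89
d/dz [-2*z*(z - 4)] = 8 - 4*z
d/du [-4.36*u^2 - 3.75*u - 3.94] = -8.72*u - 3.75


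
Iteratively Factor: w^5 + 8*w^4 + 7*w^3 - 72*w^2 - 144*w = (w + 4)*(w^4 + 4*w^3 - 9*w^2 - 36*w) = (w + 3)*(w + 4)*(w^3 + w^2 - 12*w) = (w - 3)*(w + 3)*(w + 4)*(w^2 + 4*w) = (w - 3)*(w + 3)*(w + 4)^2*(w)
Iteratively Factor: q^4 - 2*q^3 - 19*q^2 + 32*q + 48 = (q - 3)*(q^3 + q^2 - 16*q - 16) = (q - 3)*(q + 4)*(q^2 - 3*q - 4) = (q - 4)*(q - 3)*(q + 4)*(q + 1)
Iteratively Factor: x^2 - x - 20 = (x + 4)*(x - 5)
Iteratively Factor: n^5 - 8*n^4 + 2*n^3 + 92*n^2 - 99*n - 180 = (n - 3)*(n^4 - 5*n^3 - 13*n^2 + 53*n + 60) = (n - 5)*(n - 3)*(n^3 - 13*n - 12) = (n - 5)*(n - 4)*(n - 3)*(n^2 + 4*n + 3) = (n - 5)*(n - 4)*(n - 3)*(n + 1)*(n + 3)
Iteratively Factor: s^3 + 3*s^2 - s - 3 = (s + 1)*(s^2 + 2*s - 3) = (s + 1)*(s + 3)*(s - 1)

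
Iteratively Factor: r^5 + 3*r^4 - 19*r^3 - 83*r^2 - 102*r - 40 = (r - 5)*(r^4 + 8*r^3 + 21*r^2 + 22*r + 8) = (r - 5)*(r + 1)*(r^3 + 7*r^2 + 14*r + 8) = (r - 5)*(r + 1)^2*(r^2 + 6*r + 8) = (r - 5)*(r + 1)^2*(r + 2)*(r + 4)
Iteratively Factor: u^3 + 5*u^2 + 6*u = (u + 2)*(u^2 + 3*u) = (u + 2)*(u + 3)*(u)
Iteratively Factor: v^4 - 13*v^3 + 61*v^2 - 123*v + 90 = (v - 3)*(v^3 - 10*v^2 + 31*v - 30) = (v - 3)^2*(v^2 - 7*v + 10) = (v - 5)*(v - 3)^2*(v - 2)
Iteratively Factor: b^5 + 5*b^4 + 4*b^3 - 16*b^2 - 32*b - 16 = (b + 2)*(b^4 + 3*b^3 - 2*b^2 - 12*b - 8) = (b + 2)^2*(b^3 + b^2 - 4*b - 4) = (b + 1)*(b + 2)^2*(b^2 - 4) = (b + 1)*(b + 2)^3*(b - 2)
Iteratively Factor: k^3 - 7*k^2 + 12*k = (k - 4)*(k^2 - 3*k) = k*(k - 4)*(k - 3)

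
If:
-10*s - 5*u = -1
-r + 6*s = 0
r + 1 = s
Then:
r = -6/5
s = -1/5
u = 3/5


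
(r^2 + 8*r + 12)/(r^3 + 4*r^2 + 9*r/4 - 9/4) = 4*(r^2 + 8*r + 12)/(4*r^3 + 16*r^2 + 9*r - 9)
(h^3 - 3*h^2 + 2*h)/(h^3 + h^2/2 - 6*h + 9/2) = 2*h*(h - 2)/(2*h^2 + 3*h - 9)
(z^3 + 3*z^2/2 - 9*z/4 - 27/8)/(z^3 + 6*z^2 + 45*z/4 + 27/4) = (z - 3/2)/(z + 3)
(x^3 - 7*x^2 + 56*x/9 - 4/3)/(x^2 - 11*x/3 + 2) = (x^2 - 19*x/3 + 2)/(x - 3)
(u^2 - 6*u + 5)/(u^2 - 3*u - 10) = (u - 1)/(u + 2)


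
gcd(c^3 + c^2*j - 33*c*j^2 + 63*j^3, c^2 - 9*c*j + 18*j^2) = c - 3*j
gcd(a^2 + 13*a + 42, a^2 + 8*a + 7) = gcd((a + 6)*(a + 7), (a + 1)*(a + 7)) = a + 7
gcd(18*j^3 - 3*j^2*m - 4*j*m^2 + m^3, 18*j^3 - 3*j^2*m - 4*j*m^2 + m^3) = 18*j^3 - 3*j^2*m - 4*j*m^2 + m^3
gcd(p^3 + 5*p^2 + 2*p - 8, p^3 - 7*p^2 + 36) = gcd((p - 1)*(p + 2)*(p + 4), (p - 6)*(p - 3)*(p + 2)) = p + 2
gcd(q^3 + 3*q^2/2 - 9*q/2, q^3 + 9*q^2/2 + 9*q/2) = q^2 + 3*q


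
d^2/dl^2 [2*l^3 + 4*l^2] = 12*l + 8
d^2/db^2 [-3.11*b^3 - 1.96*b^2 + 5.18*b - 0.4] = -18.66*b - 3.92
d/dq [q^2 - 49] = 2*q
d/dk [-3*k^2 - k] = -6*k - 1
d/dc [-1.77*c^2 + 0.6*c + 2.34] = 0.6 - 3.54*c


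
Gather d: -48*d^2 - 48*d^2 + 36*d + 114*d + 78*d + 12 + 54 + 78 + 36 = -96*d^2 + 228*d + 180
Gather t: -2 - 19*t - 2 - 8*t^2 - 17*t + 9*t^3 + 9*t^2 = 9*t^3 + t^2 - 36*t - 4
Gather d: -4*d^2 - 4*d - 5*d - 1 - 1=-4*d^2 - 9*d - 2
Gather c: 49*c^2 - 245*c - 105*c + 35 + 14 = 49*c^2 - 350*c + 49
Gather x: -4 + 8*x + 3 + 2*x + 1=10*x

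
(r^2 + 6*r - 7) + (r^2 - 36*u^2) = 2*r^2 + 6*r - 36*u^2 - 7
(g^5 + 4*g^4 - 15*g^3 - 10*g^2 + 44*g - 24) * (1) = g^5 + 4*g^4 - 15*g^3 - 10*g^2 + 44*g - 24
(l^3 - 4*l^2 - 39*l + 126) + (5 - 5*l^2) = l^3 - 9*l^2 - 39*l + 131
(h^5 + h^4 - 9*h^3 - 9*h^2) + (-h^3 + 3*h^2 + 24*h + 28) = h^5 + h^4 - 10*h^3 - 6*h^2 + 24*h + 28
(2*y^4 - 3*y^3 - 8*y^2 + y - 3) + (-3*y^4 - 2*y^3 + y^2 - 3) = -y^4 - 5*y^3 - 7*y^2 + y - 6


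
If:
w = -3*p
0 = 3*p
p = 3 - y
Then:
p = 0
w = 0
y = 3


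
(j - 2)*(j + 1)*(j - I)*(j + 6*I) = j^4 - j^3 + 5*I*j^3 + 4*j^2 - 5*I*j^2 - 6*j - 10*I*j - 12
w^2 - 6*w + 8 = (w - 4)*(w - 2)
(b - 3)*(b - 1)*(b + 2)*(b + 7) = b^4 + 5*b^3 - 19*b^2 - 29*b + 42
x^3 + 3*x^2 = x^2*(x + 3)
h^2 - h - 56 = (h - 8)*(h + 7)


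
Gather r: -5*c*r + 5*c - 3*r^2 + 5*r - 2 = 5*c - 3*r^2 + r*(5 - 5*c) - 2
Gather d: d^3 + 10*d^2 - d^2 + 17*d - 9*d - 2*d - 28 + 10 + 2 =d^3 + 9*d^2 + 6*d - 16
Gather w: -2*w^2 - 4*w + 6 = -2*w^2 - 4*w + 6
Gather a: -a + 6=6 - a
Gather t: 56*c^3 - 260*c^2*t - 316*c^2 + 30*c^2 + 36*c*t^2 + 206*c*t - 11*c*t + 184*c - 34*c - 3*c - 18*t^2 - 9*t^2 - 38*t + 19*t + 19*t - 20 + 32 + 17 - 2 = 56*c^3 - 286*c^2 + 147*c + t^2*(36*c - 27) + t*(-260*c^2 + 195*c) + 27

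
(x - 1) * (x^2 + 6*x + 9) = x^3 + 5*x^2 + 3*x - 9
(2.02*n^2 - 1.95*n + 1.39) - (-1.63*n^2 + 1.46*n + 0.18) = 3.65*n^2 - 3.41*n + 1.21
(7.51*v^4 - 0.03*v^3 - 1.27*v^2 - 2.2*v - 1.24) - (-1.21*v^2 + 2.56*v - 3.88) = 7.51*v^4 - 0.03*v^3 - 0.0600000000000001*v^2 - 4.76*v + 2.64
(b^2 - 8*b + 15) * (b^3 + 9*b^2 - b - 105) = b^5 + b^4 - 58*b^3 + 38*b^2 + 825*b - 1575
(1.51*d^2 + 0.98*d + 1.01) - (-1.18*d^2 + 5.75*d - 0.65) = 2.69*d^2 - 4.77*d + 1.66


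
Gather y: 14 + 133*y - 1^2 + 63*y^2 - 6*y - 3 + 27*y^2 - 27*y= 90*y^2 + 100*y + 10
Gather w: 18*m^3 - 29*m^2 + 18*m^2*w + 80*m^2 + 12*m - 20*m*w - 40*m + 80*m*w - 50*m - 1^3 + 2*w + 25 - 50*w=18*m^3 + 51*m^2 - 78*m + w*(18*m^2 + 60*m - 48) + 24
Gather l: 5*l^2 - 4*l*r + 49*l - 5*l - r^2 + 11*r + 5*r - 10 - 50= 5*l^2 + l*(44 - 4*r) - r^2 + 16*r - 60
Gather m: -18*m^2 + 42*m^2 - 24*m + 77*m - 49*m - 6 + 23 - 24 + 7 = 24*m^2 + 4*m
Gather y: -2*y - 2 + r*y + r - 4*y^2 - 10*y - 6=r - 4*y^2 + y*(r - 12) - 8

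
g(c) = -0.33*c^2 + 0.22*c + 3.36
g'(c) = 0.22 - 0.66*c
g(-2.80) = 0.16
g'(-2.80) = 2.07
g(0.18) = 3.39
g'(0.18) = 0.10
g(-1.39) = 2.42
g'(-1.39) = 1.14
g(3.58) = -0.08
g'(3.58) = -2.14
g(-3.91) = -2.55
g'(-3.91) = 2.80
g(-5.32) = -7.15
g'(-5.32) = 3.73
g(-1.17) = 2.65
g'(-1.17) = 0.99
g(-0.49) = 3.17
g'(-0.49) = 0.54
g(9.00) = -21.39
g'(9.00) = -5.72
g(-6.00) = -9.84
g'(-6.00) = 4.18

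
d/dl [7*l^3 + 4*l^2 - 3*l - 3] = 21*l^2 + 8*l - 3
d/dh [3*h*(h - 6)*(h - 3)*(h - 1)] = 12*h^3 - 90*h^2 + 162*h - 54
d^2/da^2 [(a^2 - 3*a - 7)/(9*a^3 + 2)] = 2*(81*a^6 - 729*a^5 - 3402*a^4 - 126*a^3 + 324*a^2 + 378*a + 4)/(729*a^9 + 486*a^6 + 108*a^3 + 8)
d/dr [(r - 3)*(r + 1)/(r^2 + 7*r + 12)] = 3*(3*r^2 + 10*r - 1)/(r^4 + 14*r^3 + 73*r^2 + 168*r + 144)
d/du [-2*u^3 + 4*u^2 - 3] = 2*u*(4 - 3*u)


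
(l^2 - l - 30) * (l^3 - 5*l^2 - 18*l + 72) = l^5 - 6*l^4 - 43*l^3 + 240*l^2 + 468*l - 2160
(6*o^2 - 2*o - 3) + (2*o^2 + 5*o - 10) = 8*o^2 + 3*o - 13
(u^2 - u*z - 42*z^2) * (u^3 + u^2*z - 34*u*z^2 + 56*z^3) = u^5 - 77*u^3*z^2 + 48*u^2*z^3 + 1372*u*z^4 - 2352*z^5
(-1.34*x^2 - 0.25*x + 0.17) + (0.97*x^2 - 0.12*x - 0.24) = -0.37*x^2 - 0.37*x - 0.07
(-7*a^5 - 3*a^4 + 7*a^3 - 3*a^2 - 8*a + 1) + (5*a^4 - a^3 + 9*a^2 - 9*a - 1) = -7*a^5 + 2*a^4 + 6*a^3 + 6*a^2 - 17*a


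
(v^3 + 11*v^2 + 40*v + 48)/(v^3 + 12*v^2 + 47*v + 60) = (v + 4)/(v + 5)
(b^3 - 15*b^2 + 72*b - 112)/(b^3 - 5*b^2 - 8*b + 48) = (b - 7)/(b + 3)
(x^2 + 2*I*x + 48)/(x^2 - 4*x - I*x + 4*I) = (x^2 + 2*I*x + 48)/(x^2 - 4*x - I*x + 4*I)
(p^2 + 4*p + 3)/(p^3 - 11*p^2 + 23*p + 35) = (p + 3)/(p^2 - 12*p + 35)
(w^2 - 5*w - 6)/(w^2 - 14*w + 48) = (w + 1)/(w - 8)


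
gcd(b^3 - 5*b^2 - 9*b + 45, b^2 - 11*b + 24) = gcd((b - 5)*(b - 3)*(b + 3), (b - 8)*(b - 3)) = b - 3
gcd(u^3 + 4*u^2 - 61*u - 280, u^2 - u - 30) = u + 5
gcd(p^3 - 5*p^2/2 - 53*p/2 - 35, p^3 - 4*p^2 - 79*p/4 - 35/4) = p^2 - 9*p/2 - 35/2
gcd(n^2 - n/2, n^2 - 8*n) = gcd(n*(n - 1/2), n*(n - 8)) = n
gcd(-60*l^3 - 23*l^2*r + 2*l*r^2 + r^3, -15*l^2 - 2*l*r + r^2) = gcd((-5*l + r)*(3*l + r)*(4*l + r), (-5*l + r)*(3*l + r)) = -15*l^2 - 2*l*r + r^2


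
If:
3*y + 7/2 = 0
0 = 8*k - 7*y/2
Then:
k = -49/96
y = -7/6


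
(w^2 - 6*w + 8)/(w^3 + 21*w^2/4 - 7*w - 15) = 4*(w - 4)/(4*w^2 + 29*w + 30)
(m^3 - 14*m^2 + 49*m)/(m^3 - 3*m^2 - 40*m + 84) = m*(m - 7)/(m^2 + 4*m - 12)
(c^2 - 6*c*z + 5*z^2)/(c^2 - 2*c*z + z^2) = (-c + 5*z)/(-c + z)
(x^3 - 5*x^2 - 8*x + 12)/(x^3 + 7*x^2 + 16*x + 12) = (x^2 - 7*x + 6)/(x^2 + 5*x + 6)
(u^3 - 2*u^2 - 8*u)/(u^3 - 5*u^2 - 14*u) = (u - 4)/(u - 7)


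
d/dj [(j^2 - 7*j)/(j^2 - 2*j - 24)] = (5*j^2 - 48*j + 168)/(j^4 - 4*j^3 - 44*j^2 + 96*j + 576)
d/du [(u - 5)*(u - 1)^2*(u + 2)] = 4*u^3 - 15*u^2 - 6*u + 17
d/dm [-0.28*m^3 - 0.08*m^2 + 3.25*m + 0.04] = -0.84*m^2 - 0.16*m + 3.25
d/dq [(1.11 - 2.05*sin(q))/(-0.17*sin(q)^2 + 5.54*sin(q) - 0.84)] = (-0.3485*sin(q)^2 + 0.3774*sin(q) - 4.4274)*cos(q)/(0.0289*sin(q)^4 - 1.8836*sin(q)^3 + 30.9772*sin(q)^2 - 9.3072*sin(q) + 0.7056)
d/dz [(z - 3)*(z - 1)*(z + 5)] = 3*z^2 + 2*z - 17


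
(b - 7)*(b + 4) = b^2 - 3*b - 28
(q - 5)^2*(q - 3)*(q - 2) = q^4 - 15*q^3 + 81*q^2 - 185*q + 150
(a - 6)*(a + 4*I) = a^2 - 6*a + 4*I*a - 24*I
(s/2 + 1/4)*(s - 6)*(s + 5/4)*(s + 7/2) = s^4/2 - 3*s^3/8 - 99*s^2/8 - 613*s/32 - 105/16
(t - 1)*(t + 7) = t^2 + 6*t - 7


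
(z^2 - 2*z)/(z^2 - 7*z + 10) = z/(z - 5)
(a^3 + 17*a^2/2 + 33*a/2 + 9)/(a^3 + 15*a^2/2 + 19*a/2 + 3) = (2*a + 3)/(2*a + 1)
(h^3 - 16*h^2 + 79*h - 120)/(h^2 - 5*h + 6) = (h^2 - 13*h + 40)/(h - 2)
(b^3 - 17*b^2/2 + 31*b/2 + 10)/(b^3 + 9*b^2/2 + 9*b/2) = (2*b^3 - 17*b^2 + 31*b + 20)/(b*(2*b^2 + 9*b + 9))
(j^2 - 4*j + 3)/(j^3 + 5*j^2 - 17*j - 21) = (j - 1)/(j^2 + 8*j + 7)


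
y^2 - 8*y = y*(y - 8)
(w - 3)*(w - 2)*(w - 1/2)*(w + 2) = w^4 - 7*w^3/2 - 5*w^2/2 + 14*w - 6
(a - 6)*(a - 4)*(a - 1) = a^3 - 11*a^2 + 34*a - 24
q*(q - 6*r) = q^2 - 6*q*r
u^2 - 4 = (u - 2)*(u + 2)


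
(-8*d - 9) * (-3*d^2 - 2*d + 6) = 24*d^3 + 43*d^2 - 30*d - 54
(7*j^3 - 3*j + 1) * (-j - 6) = -7*j^4 - 42*j^3 + 3*j^2 + 17*j - 6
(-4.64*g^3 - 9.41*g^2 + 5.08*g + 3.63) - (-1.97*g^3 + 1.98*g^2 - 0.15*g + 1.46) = -2.67*g^3 - 11.39*g^2 + 5.23*g + 2.17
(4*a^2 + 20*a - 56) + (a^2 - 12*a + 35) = 5*a^2 + 8*a - 21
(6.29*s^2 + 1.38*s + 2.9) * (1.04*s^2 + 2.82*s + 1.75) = 6.5416*s^4 + 19.173*s^3 + 17.9151*s^2 + 10.593*s + 5.075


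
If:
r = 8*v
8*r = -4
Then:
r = -1/2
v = -1/16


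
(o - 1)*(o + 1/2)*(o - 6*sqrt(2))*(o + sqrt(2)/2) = o^4 - 11*sqrt(2)*o^3/2 - o^3/2 - 13*o^2/2 + 11*sqrt(2)*o^2/4 + 3*o + 11*sqrt(2)*o/4 + 3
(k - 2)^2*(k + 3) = k^3 - k^2 - 8*k + 12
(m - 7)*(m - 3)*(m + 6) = m^3 - 4*m^2 - 39*m + 126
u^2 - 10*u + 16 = (u - 8)*(u - 2)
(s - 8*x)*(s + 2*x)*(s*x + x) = s^3*x - 6*s^2*x^2 + s^2*x - 16*s*x^3 - 6*s*x^2 - 16*x^3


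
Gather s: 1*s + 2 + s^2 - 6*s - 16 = s^2 - 5*s - 14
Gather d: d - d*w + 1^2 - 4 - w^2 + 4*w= d*(1 - w) - w^2 + 4*w - 3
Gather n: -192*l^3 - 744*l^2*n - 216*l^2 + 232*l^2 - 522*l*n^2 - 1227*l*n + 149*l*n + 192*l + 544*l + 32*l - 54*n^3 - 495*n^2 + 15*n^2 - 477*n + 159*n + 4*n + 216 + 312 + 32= -192*l^3 + 16*l^2 + 768*l - 54*n^3 + n^2*(-522*l - 480) + n*(-744*l^2 - 1078*l - 314) + 560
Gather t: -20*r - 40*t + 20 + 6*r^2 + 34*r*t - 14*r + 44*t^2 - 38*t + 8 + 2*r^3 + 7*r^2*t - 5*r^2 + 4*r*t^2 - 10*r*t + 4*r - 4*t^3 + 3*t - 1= 2*r^3 + r^2 - 30*r - 4*t^3 + t^2*(4*r + 44) + t*(7*r^2 + 24*r - 75) + 27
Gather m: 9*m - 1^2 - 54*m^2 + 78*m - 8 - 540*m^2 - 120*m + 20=-594*m^2 - 33*m + 11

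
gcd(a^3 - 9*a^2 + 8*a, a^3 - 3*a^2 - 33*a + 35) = a - 1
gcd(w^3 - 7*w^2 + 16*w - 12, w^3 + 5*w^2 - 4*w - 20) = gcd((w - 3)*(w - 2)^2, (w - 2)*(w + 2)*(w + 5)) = w - 2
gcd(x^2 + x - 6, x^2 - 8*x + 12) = x - 2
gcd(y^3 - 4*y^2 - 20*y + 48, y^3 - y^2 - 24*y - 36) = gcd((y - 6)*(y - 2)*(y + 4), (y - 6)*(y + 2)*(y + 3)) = y - 6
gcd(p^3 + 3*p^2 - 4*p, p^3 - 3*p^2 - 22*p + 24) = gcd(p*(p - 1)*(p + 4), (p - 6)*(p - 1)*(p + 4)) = p^2 + 3*p - 4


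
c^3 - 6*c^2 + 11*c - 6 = (c - 3)*(c - 2)*(c - 1)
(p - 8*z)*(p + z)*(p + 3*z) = p^3 - 4*p^2*z - 29*p*z^2 - 24*z^3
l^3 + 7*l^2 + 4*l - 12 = (l - 1)*(l + 2)*(l + 6)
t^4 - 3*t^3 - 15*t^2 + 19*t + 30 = (t - 5)*(t - 2)*(t + 1)*(t + 3)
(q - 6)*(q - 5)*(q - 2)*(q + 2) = q^4 - 11*q^3 + 26*q^2 + 44*q - 120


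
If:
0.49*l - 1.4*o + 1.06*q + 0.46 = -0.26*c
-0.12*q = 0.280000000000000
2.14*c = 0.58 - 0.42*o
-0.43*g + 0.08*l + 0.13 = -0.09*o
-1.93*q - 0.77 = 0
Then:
No Solution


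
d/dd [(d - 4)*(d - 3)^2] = (d - 3)*(3*d - 11)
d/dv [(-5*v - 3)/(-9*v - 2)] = -17/(9*v + 2)^2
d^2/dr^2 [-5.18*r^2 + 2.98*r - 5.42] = -10.3600000000000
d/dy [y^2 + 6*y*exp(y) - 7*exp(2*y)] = 6*y*exp(y) + 2*y - 14*exp(2*y) + 6*exp(y)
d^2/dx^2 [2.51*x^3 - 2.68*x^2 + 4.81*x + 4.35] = 15.06*x - 5.36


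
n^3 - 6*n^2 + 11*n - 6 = (n - 3)*(n - 2)*(n - 1)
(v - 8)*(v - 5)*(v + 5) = v^3 - 8*v^2 - 25*v + 200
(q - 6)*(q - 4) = q^2 - 10*q + 24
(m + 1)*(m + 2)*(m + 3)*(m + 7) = m^4 + 13*m^3 + 53*m^2 + 83*m + 42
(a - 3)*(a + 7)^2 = a^3 + 11*a^2 + 7*a - 147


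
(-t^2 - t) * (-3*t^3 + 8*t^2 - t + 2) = 3*t^5 - 5*t^4 - 7*t^3 - t^2 - 2*t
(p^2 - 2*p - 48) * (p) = p^3 - 2*p^2 - 48*p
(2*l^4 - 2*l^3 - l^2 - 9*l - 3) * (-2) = -4*l^4 + 4*l^3 + 2*l^2 + 18*l + 6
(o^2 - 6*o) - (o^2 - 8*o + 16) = 2*o - 16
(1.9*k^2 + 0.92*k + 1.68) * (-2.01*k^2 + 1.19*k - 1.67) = -3.819*k^4 + 0.4118*k^3 - 5.455*k^2 + 0.4628*k - 2.8056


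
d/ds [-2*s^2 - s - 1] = -4*s - 1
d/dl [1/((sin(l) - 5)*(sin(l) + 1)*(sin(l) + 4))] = 3*(cos(l)^2 + 6)*cos(l)/((sin(l) - 5)^2*(sin(l) + 1)^2*(sin(l) + 4)^2)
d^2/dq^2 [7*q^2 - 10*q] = 14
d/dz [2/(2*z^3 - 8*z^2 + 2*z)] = (-3*z^2 + 8*z - 1)/(z^2*(z^2 - 4*z + 1)^2)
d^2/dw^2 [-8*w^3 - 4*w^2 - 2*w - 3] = -48*w - 8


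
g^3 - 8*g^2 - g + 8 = (g - 8)*(g - 1)*(g + 1)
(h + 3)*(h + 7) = h^2 + 10*h + 21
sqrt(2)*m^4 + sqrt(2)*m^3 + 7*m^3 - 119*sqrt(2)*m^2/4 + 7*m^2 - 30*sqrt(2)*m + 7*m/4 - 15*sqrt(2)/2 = (m + 1/2)*(m - 5*sqrt(2)/2)*(m + 6*sqrt(2))*(sqrt(2)*m + sqrt(2)/2)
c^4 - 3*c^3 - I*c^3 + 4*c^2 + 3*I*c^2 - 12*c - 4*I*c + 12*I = (c - 3)*(c - 2*I)*(c - I)*(c + 2*I)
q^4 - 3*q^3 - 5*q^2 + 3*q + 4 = (q - 4)*(q - 1)*(q + 1)^2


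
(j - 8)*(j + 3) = j^2 - 5*j - 24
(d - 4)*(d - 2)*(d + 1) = d^3 - 5*d^2 + 2*d + 8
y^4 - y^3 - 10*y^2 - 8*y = y*(y - 4)*(y + 1)*(y + 2)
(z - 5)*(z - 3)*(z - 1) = z^3 - 9*z^2 + 23*z - 15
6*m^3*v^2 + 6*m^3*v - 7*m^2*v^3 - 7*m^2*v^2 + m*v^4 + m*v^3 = v*(-6*m + v)*(-m + v)*(m*v + m)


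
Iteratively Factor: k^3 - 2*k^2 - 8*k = (k)*(k^2 - 2*k - 8) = k*(k + 2)*(k - 4)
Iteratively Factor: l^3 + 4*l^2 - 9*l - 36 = (l - 3)*(l^2 + 7*l + 12) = (l - 3)*(l + 3)*(l + 4)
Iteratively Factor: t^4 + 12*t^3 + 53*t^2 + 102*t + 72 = (t + 4)*(t^3 + 8*t^2 + 21*t + 18) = (t + 2)*(t + 4)*(t^2 + 6*t + 9) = (t + 2)*(t + 3)*(t + 4)*(t + 3)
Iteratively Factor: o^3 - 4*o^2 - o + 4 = (o - 1)*(o^2 - 3*o - 4) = (o - 4)*(o - 1)*(o + 1)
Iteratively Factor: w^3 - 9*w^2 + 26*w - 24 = (w - 2)*(w^2 - 7*w + 12) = (w - 4)*(w - 2)*(w - 3)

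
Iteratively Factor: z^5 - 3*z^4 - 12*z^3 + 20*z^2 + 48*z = (z + 2)*(z^4 - 5*z^3 - 2*z^2 + 24*z) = (z - 3)*(z + 2)*(z^3 - 2*z^2 - 8*z) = (z - 4)*(z - 3)*(z + 2)*(z^2 + 2*z) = z*(z - 4)*(z - 3)*(z + 2)*(z + 2)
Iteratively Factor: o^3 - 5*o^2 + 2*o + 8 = (o - 2)*(o^2 - 3*o - 4) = (o - 2)*(o + 1)*(o - 4)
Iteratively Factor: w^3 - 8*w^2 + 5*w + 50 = (w - 5)*(w^2 - 3*w - 10) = (w - 5)^2*(w + 2)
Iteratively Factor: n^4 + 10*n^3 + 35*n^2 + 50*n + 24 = (n + 4)*(n^3 + 6*n^2 + 11*n + 6) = (n + 3)*(n + 4)*(n^2 + 3*n + 2) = (n + 1)*(n + 3)*(n + 4)*(n + 2)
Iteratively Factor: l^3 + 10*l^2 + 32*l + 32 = (l + 4)*(l^2 + 6*l + 8) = (l + 4)^2*(l + 2)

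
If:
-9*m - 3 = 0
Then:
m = -1/3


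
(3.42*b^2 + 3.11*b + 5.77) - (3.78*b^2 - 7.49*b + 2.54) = -0.36*b^2 + 10.6*b + 3.23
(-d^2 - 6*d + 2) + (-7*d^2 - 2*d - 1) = -8*d^2 - 8*d + 1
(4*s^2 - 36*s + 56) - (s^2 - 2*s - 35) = 3*s^2 - 34*s + 91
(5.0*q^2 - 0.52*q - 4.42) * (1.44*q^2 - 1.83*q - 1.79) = 7.2*q^4 - 9.8988*q^3 - 14.3632*q^2 + 9.0194*q + 7.9118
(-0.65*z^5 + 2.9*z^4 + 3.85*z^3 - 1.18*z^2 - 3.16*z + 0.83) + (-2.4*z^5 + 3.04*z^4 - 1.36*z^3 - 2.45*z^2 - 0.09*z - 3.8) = -3.05*z^5 + 5.94*z^4 + 2.49*z^3 - 3.63*z^2 - 3.25*z - 2.97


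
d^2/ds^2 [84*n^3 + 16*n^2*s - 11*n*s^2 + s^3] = -22*n + 6*s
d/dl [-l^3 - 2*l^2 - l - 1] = -3*l^2 - 4*l - 1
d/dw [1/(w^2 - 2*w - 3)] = 2*(1 - w)/(-w^2 + 2*w + 3)^2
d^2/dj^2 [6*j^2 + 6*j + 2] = 12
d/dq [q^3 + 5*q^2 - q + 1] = 3*q^2 + 10*q - 1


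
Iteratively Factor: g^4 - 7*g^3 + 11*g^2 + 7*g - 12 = (g - 4)*(g^3 - 3*g^2 - g + 3) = (g - 4)*(g - 3)*(g^2 - 1) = (g - 4)*(g - 3)*(g - 1)*(g + 1)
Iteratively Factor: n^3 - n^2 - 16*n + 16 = (n + 4)*(n^2 - 5*n + 4) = (n - 1)*(n + 4)*(n - 4)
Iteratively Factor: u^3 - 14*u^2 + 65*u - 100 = (u - 5)*(u^2 - 9*u + 20) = (u - 5)^2*(u - 4)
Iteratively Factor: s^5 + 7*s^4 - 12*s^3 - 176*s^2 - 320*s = (s)*(s^4 + 7*s^3 - 12*s^2 - 176*s - 320) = s*(s + 4)*(s^3 + 3*s^2 - 24*s - 80) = s*(s + 4)^2*(s^2 - s - 20) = s*(s - 5)*(s + 4)^2*(s + 4)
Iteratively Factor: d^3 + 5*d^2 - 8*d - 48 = (d - 3)*(d^2 + 8*d + 16) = (d - 3)*(d + 4)*(d + 4)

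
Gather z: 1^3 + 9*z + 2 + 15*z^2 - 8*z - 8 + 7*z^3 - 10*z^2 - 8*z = 7*z^3 + 5*z^2 - 7*z - 5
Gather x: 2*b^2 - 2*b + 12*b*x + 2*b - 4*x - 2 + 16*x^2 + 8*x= 2*b^2 + 16*x^2 + x*(12*b + 4) - 2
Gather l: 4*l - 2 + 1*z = 4*l + z - 2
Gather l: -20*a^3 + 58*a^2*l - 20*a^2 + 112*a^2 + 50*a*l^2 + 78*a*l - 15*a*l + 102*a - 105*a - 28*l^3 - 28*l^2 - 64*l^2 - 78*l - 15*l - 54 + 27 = -20*a^3 + 92*a^2 - 3*a - 28*l^3 + l^2*(50*a - 92) + l*(58*a^2 + 63*a - 93) - 27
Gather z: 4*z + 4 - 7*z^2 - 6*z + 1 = -7*z^2 - 2*z + 5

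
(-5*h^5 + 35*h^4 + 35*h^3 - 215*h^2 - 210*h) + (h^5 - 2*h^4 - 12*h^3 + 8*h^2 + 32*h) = -4*h^5 + 33*h^4 + 23*h^3 - 207*h^2 - 178*h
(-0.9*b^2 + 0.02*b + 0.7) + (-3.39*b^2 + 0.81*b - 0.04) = -4.29*b^2 + 0.83*b + 0.66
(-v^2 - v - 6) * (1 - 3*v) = 3*v^3 + 2*v^2 + 17*v - 6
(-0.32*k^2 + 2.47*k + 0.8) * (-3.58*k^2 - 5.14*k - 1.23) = 1.1456*k^4 - 7.1978*k^3 - 15.1662*k^2 - 7.1501*k - 0.984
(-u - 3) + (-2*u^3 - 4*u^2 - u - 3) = -2*u^3 - 4*u^2 - 2*u - 6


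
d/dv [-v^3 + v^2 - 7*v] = -3*v^2 + 2*v - 7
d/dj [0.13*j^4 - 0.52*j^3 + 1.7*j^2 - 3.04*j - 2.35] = 0.52*j^3 - 1.56*j^2 + 3.4*j - 3.04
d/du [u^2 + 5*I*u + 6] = 2*u + 5*I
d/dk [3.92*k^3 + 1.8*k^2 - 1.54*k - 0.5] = 11.76*k^2 + 3.6*k - 1.54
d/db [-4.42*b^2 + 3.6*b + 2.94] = 3.6 - 8.84*b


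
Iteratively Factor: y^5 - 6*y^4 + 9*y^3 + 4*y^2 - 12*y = (y - 3)*(y^4 - 3*y^3 + 4*y) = (y - 3)*(y - 2)*(y^3 - y^2 - 2*y) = (y - 3)*(y - 2)^2*(y^2 + y) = (y - 3)*(y - 2)^2*(y + 1)*(y)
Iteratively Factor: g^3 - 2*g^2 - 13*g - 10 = (g + 1)*(g^2 - 3*g - 10) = (g + 1)*(g + 2)*(g - 5)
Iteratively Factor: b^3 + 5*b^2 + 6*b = (b + 3)*(b^2 + 2*b) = (b + 2)*(b + 3)*(b)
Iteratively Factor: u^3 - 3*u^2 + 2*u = (u - 2)*(u^2 - u) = u*(u - 2)*(u - 1)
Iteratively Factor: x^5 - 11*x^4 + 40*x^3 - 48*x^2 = (x - 4)*(x^4 - 7*x^3 + 12*x^2) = x*(x - 4)*(x^3 - 7*x^2 + 12*x) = x*(x - 4)^2*(x^2 - 3*x) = x*(x - 4)^2*(x - 3)*(x)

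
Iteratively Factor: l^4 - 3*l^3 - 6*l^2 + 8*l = (l)*(l^3 - 3*l^2 - 6*l + 8) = l*(l - 1)*(l^2 - 2*l - 8) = l*(l - 4)*(l - 1)*(l + 2)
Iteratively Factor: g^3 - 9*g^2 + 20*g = (g)*(g^2 - 9*g + 20) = g*(g - 4)*(g - 5)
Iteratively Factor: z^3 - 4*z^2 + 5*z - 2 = (z - 1)*(z^2 - 3*z + 2) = (z - 2)*(z - 1)*(z - 1)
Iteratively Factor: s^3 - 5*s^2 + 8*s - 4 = (s - 2)*(s^2 - 3*s + 2) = (s - 2)^2*(s - 1)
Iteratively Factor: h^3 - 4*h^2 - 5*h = (h + 1)*(h^2 - 5*h) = (h - 5)*(h + 1)*(h)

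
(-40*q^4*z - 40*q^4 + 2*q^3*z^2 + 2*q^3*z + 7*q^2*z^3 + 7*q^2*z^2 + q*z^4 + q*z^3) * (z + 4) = -40*q^4*z^2 - 200*q^4*z - 160*q^4 + 2*q^3*z^3 + 10*q^3*z^2 + 8*q^3*z + 7*q^2*z^4 + 35*q^2*z^3 + 28*q^2*z^2 + q*z^5 + 5*q*z^4 + 4*q*z^3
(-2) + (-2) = -4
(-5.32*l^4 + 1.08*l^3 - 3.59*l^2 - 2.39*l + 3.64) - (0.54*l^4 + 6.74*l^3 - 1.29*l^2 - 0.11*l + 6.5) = -5.86*l^4 - 5.66*l^3 - 2.3*l^2 - 2.28*l - 2.86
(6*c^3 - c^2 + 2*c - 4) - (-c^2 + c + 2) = 6*c^3 + c - 6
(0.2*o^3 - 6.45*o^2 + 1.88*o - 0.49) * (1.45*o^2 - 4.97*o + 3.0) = 0.29*o^5 - 10.3465*o^4 + 35.3825*o^3 - 29.4041*o^2 + 8.0753*o - 1.47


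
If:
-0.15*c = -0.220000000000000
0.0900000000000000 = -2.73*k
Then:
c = 1.47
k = -0.03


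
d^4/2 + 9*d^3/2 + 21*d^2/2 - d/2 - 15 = (d/2 + 1)*(d - 1)*(d + 3)*(d + 5)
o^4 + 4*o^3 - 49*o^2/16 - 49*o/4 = o*(o - 7/4)*(o + 7/4)*(o + 4)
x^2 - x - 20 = (x - 5)*(x + 4)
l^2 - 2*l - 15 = (l - 5)*(l + 3)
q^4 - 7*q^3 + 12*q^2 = q^2*(q - 4)*(q - 3)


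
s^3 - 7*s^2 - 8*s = s*(s - 8)*(s + 1)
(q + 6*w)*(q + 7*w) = q^2 + 13*q*w + 42*w^2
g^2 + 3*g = g*(g + 3)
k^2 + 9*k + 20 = (k + 4)*(k + 5)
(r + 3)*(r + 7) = r^2 + 10*r + 21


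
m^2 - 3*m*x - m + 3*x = (m - 1)*(m - 3*x)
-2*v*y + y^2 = y*(-2*v + y)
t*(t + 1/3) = t^2 + t/3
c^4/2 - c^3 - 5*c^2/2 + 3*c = c*(c/2 + 1)*(c - 3)*(c - 1)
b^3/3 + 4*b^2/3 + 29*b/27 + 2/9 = (b/3 + 1)*(b + 1/3)*(b + 2/3)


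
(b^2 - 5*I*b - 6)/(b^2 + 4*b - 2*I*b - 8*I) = (b - 3*I)/(b + 4)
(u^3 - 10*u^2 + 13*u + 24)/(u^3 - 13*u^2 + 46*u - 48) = (u + 1)/(u - 2)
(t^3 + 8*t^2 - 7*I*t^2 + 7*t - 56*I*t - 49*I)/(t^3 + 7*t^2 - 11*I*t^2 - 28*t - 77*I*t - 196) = (t + 1)/(t - 4*I)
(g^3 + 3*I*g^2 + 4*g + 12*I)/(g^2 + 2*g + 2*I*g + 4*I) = (g^2 + I*g + 6)/(g + 2)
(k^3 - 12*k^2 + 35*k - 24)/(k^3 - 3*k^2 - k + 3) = (k - 8)/(k + 1)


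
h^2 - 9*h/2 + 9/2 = (h - 3)*(h - 3/2)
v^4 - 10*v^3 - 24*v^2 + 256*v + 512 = (v - 8)^2*(v + 2)*(v + 4)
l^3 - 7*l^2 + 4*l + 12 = (l - 6)*(l - 2)*(l + 1)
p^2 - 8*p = p*(p - 8)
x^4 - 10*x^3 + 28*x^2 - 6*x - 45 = (x - 5)*(x - 3)^2*(x + 1)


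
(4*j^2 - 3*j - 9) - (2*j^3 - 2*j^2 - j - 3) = -2*j^3 + 6*j^2 - 2*j - 6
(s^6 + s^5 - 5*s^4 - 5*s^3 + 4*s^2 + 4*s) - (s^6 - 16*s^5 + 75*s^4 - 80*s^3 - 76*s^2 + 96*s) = 17*s^5 - 80*s^4 + 75*s^3 + 80*s^2 - 92*s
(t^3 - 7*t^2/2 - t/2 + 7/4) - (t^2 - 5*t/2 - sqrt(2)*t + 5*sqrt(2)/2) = t^3 - 9*t^2/2 + sqrt(2)*t + 2*t - 5*sqrt(2)/2 + 7/4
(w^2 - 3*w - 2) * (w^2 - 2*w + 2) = w^4 - 5*w^3 + 6*w^2 - 2*w - 4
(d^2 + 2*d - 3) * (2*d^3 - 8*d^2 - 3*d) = 2*d^5 - 4*d^4 - 25*d^3 + 18*d^2 + 9*d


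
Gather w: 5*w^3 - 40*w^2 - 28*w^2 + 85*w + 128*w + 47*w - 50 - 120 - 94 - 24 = 5*w^3 - 68*w^2 + 260*w - 288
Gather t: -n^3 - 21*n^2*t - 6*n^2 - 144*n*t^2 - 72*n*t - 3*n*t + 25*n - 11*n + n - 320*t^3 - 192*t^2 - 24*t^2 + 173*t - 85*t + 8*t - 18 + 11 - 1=-n^3 - 6*n^2 + 15*n - 320*t^3 + t^2*(-144*n - 216) + t*(-21*n^2 - 75*n + 96) - 8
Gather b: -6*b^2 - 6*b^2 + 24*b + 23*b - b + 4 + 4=-12*b^2 + 46*b + 8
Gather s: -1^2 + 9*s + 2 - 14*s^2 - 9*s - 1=-14*s^2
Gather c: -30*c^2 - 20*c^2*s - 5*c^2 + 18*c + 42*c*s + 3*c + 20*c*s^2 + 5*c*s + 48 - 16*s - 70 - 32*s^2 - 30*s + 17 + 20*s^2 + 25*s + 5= c^2*(-20*s - 35) + c*(20*s^2 + 47*s + 21) - 12*s^2 - 21*s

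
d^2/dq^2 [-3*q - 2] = 0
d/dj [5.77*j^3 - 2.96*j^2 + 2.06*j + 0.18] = 17.31*j^2 - 5.92*j + 2.06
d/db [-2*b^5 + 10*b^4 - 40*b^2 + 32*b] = -10*b^4 + 40*b^3 - 80*b + 32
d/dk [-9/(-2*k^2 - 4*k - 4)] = 9*(-k - 1)/(k^2 + 2*k + 2)^2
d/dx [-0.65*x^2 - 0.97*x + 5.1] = -1.3*x - 0.97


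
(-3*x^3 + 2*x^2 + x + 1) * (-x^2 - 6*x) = 3*x^5 + 16*x^4 - 13*x^3 - 7*x^2 - 6*x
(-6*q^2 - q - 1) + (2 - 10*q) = -6*q^2 - 11*q + 1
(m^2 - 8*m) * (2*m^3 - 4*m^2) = 2*m^5 - 20*m^4 + 32*m^3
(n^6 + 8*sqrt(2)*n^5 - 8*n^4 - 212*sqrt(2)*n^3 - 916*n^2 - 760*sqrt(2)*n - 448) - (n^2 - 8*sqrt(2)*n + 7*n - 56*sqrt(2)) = n^6 + 8*sqrt(2)*n^5 - 8*n^4 - 212*sqrt(2)*n^3 - 917*n^2 - 752*sqrt(2)*n - 7*n - 448 + 56*sqrt(2)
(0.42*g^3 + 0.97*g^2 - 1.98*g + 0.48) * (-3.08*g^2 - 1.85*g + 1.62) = -1.2936*g^5 - 3.7646*g^4 + 4.9843*g^3 + 3.756*g^2 - 4.0956*g + 0.7776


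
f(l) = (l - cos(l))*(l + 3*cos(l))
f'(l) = (1 - 3*sin(l))*(l - cos(l)) + (l + 3*cos(l))*(sin(l) + 1)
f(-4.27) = 21.34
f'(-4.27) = -4.00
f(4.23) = 13.32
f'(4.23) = 17.49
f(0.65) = -0.44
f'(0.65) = 5.00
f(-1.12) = -0.29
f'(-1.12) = -5.74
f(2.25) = 1.05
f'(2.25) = -3.19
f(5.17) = 30.71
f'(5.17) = 18.12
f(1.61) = 2.46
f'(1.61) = -0.31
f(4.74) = 22.73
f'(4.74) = 18.85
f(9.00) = 62.11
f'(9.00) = 6.51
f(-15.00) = 246.06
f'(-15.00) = -48.06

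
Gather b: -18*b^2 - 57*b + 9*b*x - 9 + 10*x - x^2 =-18*b^2 + b*(9*x - 57) - x^2 + 10*x - 9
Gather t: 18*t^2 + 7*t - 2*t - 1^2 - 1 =18*t^2 + 5*t - 2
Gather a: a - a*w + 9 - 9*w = a*(1 - w) - 9*w + 9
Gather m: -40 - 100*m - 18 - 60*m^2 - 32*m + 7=-60*m^2 - 132*m - 51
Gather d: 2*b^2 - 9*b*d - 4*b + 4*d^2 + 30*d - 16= 2*b^2 - 4*b + 4*d^2 + d*(30 - 9*b) - 16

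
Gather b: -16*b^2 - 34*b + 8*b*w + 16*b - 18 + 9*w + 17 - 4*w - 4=-16*b^2 + b*(8*w - 18) + 5*w - 5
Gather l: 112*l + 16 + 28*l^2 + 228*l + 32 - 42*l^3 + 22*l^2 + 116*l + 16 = -42*l^3 + 50*l^2 + 456*l + 64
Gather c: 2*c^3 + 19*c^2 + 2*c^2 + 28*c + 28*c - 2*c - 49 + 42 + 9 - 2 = 2*c^3 + 21*c^2 + 54*c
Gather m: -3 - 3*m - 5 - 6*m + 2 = -9*m - 6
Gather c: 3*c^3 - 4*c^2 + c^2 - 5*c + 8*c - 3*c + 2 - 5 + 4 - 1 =3*c^3 - 3*c^2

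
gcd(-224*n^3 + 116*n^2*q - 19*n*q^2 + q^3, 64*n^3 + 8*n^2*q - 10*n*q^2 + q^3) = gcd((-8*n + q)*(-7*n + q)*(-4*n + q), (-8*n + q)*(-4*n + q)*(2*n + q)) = 32*n^2 - 12*n*q + q^2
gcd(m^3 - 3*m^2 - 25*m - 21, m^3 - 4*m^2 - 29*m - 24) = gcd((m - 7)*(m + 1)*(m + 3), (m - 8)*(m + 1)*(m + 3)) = m^2 + 4*m + 3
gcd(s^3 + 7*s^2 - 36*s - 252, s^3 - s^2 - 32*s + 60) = s + 6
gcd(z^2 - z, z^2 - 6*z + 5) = z - 1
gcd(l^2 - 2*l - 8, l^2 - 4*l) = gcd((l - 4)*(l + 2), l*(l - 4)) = l - 4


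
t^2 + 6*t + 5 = (t + 1)*(t + 5)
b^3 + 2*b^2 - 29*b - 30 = (b - 5)*(b + 1)*(b + 6)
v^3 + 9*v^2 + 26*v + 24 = (v + 2)*(v + 3)*(v + 4)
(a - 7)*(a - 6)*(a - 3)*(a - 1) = a^4 - 17*a^3 + 97*a^2 - 207*a + 126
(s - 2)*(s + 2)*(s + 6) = s^3 + 6*s^2 - 4*s - 24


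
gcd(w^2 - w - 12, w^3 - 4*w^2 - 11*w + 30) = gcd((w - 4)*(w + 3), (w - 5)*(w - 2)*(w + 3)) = w + 3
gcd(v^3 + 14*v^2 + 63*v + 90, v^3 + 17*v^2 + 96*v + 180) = v^2 + 11*v + 30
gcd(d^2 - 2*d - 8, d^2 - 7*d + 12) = d - 4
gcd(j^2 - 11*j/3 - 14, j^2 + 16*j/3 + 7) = j + 7/3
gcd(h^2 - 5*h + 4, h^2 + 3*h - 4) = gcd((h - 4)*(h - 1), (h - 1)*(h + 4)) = h - 1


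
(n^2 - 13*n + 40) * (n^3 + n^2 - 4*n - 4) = n^5 - 12*n^4 + 23*n^3 + 88*n^2 - 108*n - 160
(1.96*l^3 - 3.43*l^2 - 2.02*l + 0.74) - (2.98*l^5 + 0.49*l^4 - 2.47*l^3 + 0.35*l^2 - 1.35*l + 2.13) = -2.98*l^5 - 0.49*l^4 + 4.43*l^3 - 3.78*l^2 - 0.67*l - 1.39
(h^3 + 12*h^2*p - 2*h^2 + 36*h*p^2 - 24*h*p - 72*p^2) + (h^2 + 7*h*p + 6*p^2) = h^3 + 12*h^2*p - h^2 + 36*h*p^2 - 17*h*p - 66*p^2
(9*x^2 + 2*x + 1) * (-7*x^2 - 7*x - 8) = -63*x^4 - 77*x^3 - 93*x^2 - 23*x - 8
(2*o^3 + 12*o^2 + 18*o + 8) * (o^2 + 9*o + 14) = 2*o^5 + 30*o^4 + 154*o^3 + 338*o^2 + 324*o + 112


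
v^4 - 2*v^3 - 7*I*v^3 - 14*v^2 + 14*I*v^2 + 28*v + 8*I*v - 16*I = (v - 2)*(v - 4*I)*(v - 2*I)*(v - I)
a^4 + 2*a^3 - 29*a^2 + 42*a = a*(a - 3)*(a - 2)*(a + 7)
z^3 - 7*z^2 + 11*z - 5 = (z - 5)*(z - 1)^2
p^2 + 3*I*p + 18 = (p - 3*I)*(p + 6*I)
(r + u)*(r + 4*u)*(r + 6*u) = r^3 + 11*r^2*u + 34*r*u^2 + 24*u^3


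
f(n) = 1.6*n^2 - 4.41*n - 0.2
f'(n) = 3.2*n - 4.41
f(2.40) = -1.57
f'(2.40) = 3.27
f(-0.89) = 4.99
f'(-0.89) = -7.26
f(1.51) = -3.21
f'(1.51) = 0.42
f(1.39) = -3.24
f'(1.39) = 0.04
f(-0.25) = 1.00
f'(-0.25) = -5.21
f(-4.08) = 44.43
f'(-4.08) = -17.47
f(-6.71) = 101.43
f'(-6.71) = -25.88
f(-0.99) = 5.73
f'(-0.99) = -7.58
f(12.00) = 177.28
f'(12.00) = 33.99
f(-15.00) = 425.95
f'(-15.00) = -52.41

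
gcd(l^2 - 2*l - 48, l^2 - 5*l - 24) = l - 8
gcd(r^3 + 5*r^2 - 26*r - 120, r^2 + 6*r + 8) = r + 4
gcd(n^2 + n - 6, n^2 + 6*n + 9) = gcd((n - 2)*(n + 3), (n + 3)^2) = n + 3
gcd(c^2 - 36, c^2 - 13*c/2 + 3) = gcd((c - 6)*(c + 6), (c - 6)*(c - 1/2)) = c - 6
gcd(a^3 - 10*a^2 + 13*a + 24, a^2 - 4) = 1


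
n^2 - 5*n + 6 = (n - 3)*(n - 2)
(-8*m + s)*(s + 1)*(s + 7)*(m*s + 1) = -8*m^2*s^3 - 64*m^2*s^2 - 56*m^2*s + m*s^4 + 8*m*s^3 - m*s^2 - 64*m*s - 56*m + s^3 + 8*s^2 + 7*s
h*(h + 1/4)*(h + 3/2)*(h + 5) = h^4 + 27*h^3/4 + 73*h^2/8 + 15*h/8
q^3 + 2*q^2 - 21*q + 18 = (q - 3)*(q - 1)*(q + 6)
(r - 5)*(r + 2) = r^2 - 3*r - 10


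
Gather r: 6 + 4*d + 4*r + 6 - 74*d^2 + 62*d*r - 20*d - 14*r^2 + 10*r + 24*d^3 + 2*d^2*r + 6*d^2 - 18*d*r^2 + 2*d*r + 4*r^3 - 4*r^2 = 24*d^3 - 68*d^2 - 16*d + 4*r^3 + r^2*(-18*d - 18) + r*(2*d^2 + 64*d + 14) + 12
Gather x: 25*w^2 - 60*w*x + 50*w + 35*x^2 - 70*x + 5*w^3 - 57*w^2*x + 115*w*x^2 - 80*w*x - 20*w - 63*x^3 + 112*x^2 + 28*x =5*w^3 + 25*w^2 + 30*w - 63*x^3 + x^2*(115*w + 147) + x*(-57*w^2 - 140*w - 42)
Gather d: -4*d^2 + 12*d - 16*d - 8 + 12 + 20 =-4*d^2 - 4*d + 24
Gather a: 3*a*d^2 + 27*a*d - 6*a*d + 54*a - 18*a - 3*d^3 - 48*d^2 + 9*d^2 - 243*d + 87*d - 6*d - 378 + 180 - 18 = a*(3*d^2 + 21*d + 36) - 3*d^3 - 39*d^2 - 162*d - 216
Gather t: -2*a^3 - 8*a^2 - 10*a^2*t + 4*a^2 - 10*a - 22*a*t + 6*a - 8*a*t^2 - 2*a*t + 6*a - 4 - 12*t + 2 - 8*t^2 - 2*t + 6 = -2*a^3 - 4*a^2 + 2*a + t^2*(-8*a - 8) + t*(-10*a^2 - 24*a - 14) + 4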